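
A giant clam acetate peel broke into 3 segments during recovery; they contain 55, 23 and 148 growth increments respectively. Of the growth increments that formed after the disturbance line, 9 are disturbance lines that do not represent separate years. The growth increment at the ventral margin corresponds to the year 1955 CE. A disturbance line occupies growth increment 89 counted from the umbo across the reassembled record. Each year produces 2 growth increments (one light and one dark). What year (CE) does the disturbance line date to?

1891 CE

Total growth increments = 55 + 23 + 148 = 226.
Between growth increment 89 and the ventral margin there are 226 − 89 = 137 growth increments.
Excluding 9 false growth increments: 137 − 9 = 128.
Dividing by 2 growth increments per year: 128 / 2 = 64 years.
The growth increment at the ventral margin is 1955 CE, so the disturbance line dates to 1955 − 64 = 1891 CE.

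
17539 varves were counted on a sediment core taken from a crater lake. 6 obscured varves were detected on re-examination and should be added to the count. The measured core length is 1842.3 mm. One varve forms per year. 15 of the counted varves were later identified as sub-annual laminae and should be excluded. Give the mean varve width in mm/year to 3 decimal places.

After corrections the count is 17539 − 15 + 6 = 17530 varves.
1842.3 mm over 17530 years gives 1842.3 / 17530 ≈ 0.105 mm/year.

0.105 mm/year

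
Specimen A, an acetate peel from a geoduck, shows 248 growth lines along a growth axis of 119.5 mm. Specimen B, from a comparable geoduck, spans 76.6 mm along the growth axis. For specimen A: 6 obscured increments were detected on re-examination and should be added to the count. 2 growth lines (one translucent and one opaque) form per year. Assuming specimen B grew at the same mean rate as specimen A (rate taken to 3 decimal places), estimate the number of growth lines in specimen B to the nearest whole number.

Specimen A: correcting the raw count gives 248 + 6 = 254 true growth lines.
Specimen A: dividing by 2 growth lines per year: 254 / 2 = 127 years.
A: Mean rate = 119.5 mm / 127 years ≈ 0.941 mm/year.
For B, 76.6 / 0.941 = 81.40 years; at 2 growth lines per year that is 81.40 × 2 ≈ 163 growth lines.

163 growth lines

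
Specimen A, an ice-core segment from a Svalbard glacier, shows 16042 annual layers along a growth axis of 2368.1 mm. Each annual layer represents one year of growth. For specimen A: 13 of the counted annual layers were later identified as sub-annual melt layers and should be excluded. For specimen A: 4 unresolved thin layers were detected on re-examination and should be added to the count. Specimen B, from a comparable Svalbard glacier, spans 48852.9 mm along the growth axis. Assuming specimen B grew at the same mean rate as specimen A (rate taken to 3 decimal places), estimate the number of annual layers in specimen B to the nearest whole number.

330087 annual layers

Specimen A: correcting the raw count gives 16042 − 13 + 4 = 16033 true annual layers.
A: Extension rate ≈ 2368.1 / 16033 = 0.148 mm per year.
Specimen B: 48852.9 mm / 0.148 mm per year = 330087.16 years ≈ 330087 annual layers.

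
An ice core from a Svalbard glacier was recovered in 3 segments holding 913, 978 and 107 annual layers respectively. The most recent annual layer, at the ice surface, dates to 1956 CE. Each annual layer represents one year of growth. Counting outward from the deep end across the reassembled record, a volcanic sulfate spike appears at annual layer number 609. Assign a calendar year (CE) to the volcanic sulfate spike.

Total annual layers = 913 + 978 + 107 = 1998.
Between annual layer 609 and the ice surface there are 1998 − 609 = 1389 annual layers.
The annual layer at the ice surface is 1956 CE, so the volcanic sulfate spike dates to 1956 − 1389 = 567 CE.

567 CE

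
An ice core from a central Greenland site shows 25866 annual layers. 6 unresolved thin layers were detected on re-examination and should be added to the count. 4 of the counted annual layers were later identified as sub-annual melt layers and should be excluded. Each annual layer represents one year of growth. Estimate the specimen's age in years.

25868 years

Correcting the raw count gives 25866 − 4 + 6 = 25868 true annual layers.
At one annual layer per year, that is 25868 years.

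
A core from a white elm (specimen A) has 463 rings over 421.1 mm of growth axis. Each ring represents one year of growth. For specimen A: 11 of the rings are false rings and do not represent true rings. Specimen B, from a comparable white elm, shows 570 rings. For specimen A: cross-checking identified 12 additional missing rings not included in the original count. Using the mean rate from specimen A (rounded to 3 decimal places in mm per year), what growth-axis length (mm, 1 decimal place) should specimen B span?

Specimen A: correcting the raw count gives 463 − 11 + 12 = 464 true rings.
A: Mean rate = 421.1 mm / 464 years ≈ 0.908 mm per year.
For B, 0.908 mm/year × 570 years = 517.6 mm.

517.6 mm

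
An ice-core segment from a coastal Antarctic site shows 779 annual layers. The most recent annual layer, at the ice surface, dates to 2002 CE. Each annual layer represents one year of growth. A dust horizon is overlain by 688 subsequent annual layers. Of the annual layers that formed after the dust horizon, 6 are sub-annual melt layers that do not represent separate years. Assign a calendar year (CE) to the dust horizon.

688 annual layers post-date the dust horizon.
Removing the 6 false annual layers leaves 688 − 6 = 682 true annual layers beyond the dust horizon.
The annual layer at the ice surface is 2002 CE, so the dust horizon dates to 2002 − 682 = 1320 CE.

1320 CE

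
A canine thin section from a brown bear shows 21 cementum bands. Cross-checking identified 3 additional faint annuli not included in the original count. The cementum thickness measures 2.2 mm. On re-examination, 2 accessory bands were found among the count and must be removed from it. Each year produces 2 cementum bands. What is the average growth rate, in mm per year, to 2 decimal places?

Adjusted count: 21 − 2 + 3 = 22 cementum bands.
With 2 cementum bands per year, 22 / 2 = 11 years.
Mean rate = 2.2 mm / 11 years ≈ 0.20 mm per year.

0.20 mm per year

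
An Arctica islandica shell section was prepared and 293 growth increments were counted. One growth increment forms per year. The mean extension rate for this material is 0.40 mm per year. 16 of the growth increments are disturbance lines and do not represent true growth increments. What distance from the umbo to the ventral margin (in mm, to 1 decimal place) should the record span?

110.8 mm

True growth increment count = 293 − 16 = 277.
Length ≈ 0.40 × 277 = 110.8 mm.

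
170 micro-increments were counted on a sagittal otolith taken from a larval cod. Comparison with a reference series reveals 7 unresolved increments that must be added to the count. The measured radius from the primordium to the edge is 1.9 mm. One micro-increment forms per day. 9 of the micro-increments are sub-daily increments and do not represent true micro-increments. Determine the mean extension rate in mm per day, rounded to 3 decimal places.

0.011 mm per day

Adjusted count: 170 − 9 + 7 = 168 micro-increments.
Extension rate ≈ 1.9 / 168 = 0.011 mm per day.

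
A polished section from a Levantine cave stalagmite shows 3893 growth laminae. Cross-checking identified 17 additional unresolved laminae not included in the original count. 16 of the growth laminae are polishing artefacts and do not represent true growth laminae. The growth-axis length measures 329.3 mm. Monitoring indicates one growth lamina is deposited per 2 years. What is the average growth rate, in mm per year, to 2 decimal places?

After corrections the count is 3893 − 16 + 17 = 3894 growth laminae.
Multiplying by 2 years per growth lamina: 3894 × 2 = 7788 years.
329.3 mm over 7788 years gives 329.3 / 7788 ≈ 0.04 mm per year.

0.04 mm per year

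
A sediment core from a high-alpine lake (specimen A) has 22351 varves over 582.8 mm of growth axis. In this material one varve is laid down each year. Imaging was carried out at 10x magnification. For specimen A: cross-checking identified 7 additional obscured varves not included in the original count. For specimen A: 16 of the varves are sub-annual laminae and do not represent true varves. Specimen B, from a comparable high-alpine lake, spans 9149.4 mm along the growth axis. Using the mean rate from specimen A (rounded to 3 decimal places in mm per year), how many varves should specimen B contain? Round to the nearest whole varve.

351900 varves

Specimen A: after corrections the count is 22351 − 16 + 7 = 22342 varves.
A: 582.8 mm over 22342 years gives 582.8 / 22342 ≈ 0.026 mm/year.
Specimen B: 9149.4 mm / 0.026 mm per year = 351900.00 years ≈ 351900 varves.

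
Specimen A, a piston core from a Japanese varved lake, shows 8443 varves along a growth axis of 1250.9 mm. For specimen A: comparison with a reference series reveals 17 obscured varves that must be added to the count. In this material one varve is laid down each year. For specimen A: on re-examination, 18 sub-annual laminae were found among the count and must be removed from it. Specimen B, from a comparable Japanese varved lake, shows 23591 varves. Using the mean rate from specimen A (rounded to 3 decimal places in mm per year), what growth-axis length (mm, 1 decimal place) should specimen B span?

Specimen A: after corrections the count is 8443 − 18 + 17 = 8442 varves.
A: 1250.9 mm over 8442 years gives 1250.9 / 8442 ≈ 0.148 mm/yr.
B's length ≈ 0.148 × 23591 = 3491.5 mm.

3491.5 mm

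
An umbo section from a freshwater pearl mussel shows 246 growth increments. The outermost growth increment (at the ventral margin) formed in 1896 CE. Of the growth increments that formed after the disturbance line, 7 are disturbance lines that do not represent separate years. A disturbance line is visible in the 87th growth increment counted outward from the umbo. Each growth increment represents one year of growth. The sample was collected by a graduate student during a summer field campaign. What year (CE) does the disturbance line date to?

1744 CE

Between growth increment 87 and the ventral margin there are 246 − 87 = 159 growth increments.
Excluding 7 false growth increments: 159 − 7 = 152.
The growth increment at the ventral margin is 1896 CE, so the disturbance line dates to 1896 − 152 = 1744 CE.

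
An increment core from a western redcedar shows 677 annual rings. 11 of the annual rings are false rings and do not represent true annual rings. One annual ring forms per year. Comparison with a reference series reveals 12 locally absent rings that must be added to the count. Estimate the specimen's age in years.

678 years

Adjusted count: 677 − 11 + 12 = 678 annual rings.
At one annual ring per year, that is 678 years.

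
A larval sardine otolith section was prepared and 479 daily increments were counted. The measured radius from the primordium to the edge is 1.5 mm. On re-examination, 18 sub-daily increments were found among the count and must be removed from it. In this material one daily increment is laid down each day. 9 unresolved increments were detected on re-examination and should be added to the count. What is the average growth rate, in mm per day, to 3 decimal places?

Correcting the raw count gives 479 − 18 + 9 = 470 true daily increments.
Extension rate ≈ 1.5 / 470 = 0.003 mm per day.

0.003 mm per day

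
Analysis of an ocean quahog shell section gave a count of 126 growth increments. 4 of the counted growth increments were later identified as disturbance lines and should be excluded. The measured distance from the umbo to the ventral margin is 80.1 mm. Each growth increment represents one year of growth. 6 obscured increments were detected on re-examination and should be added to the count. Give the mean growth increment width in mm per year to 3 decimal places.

After corrections the count is 126 − 4 + 6 = 128 growth increments.
Extension rate ≈ 80.1 / 128 = 0.626 mm per year.

0.626 mm per year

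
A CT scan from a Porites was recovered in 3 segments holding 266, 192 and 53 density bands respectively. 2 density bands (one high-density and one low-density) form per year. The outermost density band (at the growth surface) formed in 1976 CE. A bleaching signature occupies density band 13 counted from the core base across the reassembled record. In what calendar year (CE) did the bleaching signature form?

1727 CE

Total density bands = 266 + 192 + 53 = 511.
The bleaching signature sits at density band 13 from the core base, so 511 − 13 = 498 density bands formed after it.
Dividing by 2 density bands per year: 498 / 2 = 249 years.
1976 − 249 = 1727 CE.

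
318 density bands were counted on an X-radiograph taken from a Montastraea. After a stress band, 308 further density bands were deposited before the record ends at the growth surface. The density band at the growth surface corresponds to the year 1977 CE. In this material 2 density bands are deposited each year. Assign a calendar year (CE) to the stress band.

308 density bands post-date the stress band.
Dividing by 2 density bands per year: 308 / 2 = 154 years.
The density band at the growth surface is 1977 CE, so the stress band dates to 1977 − 154 = 1823 CE.

1823 CE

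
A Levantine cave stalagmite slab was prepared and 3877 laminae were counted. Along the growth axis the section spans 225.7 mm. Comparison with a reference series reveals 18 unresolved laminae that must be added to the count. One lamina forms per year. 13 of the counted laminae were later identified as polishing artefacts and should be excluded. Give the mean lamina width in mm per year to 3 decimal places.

True lamina count = 3877 − 13 + 18 = 3882.
225.7 mm over 3882 years gives 225.7 / 3882 ≈ 0.058 mm per year.

0.058 mm per year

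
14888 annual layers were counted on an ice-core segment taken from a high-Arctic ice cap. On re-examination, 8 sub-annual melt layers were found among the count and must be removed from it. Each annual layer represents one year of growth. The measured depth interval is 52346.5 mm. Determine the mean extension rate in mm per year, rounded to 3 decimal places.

True annual layer count = 14888 − 8 = 14880.
Mean rate = 52346.5 mm / 14880 years ≈ 3.518 mm per year.

3.518 mm per year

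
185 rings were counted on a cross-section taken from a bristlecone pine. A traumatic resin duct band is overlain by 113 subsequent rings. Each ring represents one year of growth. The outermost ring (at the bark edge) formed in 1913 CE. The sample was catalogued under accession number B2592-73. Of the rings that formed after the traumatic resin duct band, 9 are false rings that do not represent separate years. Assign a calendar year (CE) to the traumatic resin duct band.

113 rings post-date the traumatic resin duct band.
Excluding 9 false rings: 113 − 9 = 104.
Counting back 104 years from 1913 CE places the traumatic resin duct band in 1913 − 104 = 1809 CE.

1809 CE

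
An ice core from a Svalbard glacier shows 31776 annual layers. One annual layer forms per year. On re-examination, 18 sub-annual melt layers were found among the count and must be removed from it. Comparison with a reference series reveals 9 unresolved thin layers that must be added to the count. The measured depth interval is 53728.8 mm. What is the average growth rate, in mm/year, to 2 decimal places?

1.69 mm/year

Correcting the raw count gives 31776 − 18 + 9 = 31767 true annual layers.
Extension rate ≈ 53728.8 / 31767 = 1.69 mm/year.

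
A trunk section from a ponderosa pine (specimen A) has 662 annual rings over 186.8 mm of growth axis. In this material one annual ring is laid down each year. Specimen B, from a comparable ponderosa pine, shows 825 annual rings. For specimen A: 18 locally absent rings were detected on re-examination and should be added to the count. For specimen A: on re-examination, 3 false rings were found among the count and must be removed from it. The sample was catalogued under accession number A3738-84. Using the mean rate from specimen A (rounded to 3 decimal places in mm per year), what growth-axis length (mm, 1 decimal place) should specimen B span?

Specimen A: adjusted count: 662 − 3 + 18 = 677 annual rings.
A: Extension rate ≈ 186.8 / 677 = 0.276 mm/year.
For B, 0.276 mm/year × 825 years = 227.7 mm.

227.7 mm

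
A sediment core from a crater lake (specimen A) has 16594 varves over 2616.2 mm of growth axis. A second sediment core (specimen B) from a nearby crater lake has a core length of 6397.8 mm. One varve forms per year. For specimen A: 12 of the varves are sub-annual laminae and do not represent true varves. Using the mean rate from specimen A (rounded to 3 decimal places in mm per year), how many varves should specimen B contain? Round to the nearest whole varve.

Specimen A: after corrections the count is 16594 − 12 = 16582 varves.
A: 2616.2 mm over 16582 years gives 2616.2 / 16582 ≈ 0.158 mm/year.
For B, 6397.8 / 0.158 = 40492.41 years ≈ 40492 varves.

40492 varves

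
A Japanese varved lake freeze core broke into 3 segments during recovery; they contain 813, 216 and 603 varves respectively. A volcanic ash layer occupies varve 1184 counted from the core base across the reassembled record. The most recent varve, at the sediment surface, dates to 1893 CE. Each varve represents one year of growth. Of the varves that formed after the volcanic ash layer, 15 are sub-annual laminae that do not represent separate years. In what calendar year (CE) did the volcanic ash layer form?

Total varves = 813 + 216 + 603 = 1632.
1632 − 1184 = 448 varves lie beyond the volcanic ash layer toward the sediment surface.
Removing the 15 false varves leaves 448 − 15 = 433 true varves beyond the volcanic ash layer.
1893 − 433 = 1460 CE.

1460 CE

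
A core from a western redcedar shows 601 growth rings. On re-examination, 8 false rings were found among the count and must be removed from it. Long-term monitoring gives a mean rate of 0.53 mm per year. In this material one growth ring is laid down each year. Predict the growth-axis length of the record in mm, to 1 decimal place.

314.3 mm

Correcting the raw count gives 601 − 8 = 593 true growth rings.
Length ≈ 0.53 × 593 = 314.3 mm.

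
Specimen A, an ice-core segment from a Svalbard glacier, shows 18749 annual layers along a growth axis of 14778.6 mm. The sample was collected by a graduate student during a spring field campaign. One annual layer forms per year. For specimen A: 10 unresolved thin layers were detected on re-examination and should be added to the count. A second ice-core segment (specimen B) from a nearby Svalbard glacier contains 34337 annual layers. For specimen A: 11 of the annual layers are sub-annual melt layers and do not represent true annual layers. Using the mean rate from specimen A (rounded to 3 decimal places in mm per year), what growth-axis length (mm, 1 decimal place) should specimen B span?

27057.6 mm

Specimen A: after corrections the count is 18749 − 11 + 10 = 18748 annual layers.
A: Extension rate ≈ 14778.6 / 18748 = 0.788 mm per year.
For B, 0.788 mm/year × 34337 years = 27057.6 mm.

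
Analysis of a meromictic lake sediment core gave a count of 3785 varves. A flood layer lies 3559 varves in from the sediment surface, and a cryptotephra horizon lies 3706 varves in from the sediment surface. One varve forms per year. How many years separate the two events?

The two markers are separated by 3706 − 3559 = 147 varves.
At one varve per year, 147 years elapsed between them.

147 yr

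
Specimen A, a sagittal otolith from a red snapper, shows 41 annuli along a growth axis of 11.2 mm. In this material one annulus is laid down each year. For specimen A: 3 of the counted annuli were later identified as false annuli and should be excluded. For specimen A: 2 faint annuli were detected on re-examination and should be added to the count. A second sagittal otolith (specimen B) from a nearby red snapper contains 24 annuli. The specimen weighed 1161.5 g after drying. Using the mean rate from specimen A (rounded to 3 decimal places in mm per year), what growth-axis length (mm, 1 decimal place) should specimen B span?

6.7 mm

Specimen A: adjusted count: 41 − 3 + 2 = 40 annuli.
A: Mean rate = 11.2 mm / 40 years ≈ 0.280 mm per year.
B's length ≈ 0.280 × 24 = 6.7 mm.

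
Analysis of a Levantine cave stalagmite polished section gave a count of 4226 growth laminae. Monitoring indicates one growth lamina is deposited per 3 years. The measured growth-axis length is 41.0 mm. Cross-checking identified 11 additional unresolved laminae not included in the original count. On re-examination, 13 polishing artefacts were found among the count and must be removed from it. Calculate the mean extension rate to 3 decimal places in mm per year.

0.003 mm per year

Correcting the raw count gives 4226 − 13 + 11 = 4224 true growth laminae.
At 3 years per growth lamina, 4224 × 3 = 12672 years.
Extension rate ≈ 41.0 / 12672 = 0.003 mm per year.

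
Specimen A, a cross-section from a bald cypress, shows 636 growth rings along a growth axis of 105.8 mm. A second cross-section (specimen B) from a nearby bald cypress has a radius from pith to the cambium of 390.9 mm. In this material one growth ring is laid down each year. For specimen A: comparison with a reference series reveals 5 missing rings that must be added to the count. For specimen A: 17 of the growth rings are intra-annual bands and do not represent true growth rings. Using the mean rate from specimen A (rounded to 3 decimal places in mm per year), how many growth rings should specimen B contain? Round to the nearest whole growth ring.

2299 growth rings

Specimen A: correcting the raw count gives 636 − 17 + 5 = 624 true growth rings.
A: 105.8 mm over 624 years gives 105.8 / 624 ≈ 0.170 mm/yr.
B spans 390.9 / 0.170 = 2299.41 years ≈ 2299 growth rings.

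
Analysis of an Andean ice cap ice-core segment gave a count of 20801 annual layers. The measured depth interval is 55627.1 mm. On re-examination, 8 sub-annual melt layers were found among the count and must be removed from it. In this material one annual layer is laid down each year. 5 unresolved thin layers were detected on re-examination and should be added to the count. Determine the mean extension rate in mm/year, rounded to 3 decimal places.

2.675 mm/year

True annual layer count = 20801 − 8 + 5 = 20798.
Extension rate ≈ 55627.1 / 20798 = 2.675 mm/year.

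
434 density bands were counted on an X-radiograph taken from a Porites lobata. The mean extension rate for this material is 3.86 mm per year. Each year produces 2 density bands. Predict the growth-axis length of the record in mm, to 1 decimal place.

837.6 mm

434 density bands at 2 per year is 434 / 2 = 217 years.
217 years at 3.86 mm/year gives 3.86 × 217 = 837.6 mm.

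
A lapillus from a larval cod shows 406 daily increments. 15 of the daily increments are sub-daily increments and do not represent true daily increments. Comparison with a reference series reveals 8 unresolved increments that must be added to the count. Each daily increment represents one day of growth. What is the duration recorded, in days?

Correcting the raw count gives 406 − 15 + 8 = 399 true daily increments.
One daily increment per day makes the duration 399 days.

399 d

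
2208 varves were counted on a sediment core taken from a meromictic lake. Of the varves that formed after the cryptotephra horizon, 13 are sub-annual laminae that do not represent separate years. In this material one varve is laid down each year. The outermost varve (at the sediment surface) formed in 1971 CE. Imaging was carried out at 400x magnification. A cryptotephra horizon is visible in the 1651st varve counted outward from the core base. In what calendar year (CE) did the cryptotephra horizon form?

1427 CE

2208 − 1651 = 557 varves lie beyond the cryptotephra horizon toward the sediment surface.
557 − 13 false = 544 true varves after the cryptotephra horizon.
The varve at the sediment surface is 1971 CE, so the cryptotephra horizon dates to 1971 − 544 = 1427 CE.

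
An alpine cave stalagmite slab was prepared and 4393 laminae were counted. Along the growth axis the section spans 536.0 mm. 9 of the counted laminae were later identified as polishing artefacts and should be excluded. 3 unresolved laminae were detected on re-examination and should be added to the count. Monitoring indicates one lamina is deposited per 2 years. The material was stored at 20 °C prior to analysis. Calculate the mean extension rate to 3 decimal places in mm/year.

Adjusted count: 4393 − 9 + 3 = 4387 laminae.
4387 laminae at 2 years each span 4387 × 2 = 8774 years.
Extension rate ≈ 536.0 / 8774 = 0.061 mm/year.

0.061 mm/year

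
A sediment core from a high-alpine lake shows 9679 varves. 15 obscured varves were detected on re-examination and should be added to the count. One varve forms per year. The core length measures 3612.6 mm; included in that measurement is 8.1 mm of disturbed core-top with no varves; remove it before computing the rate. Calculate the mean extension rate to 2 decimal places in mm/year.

Adjusted count: 9679 + 15 = 9694 varves.
Removing the 8.1 mm offcut leaves 3612.6 − 8.1 = 3604.5 mm.
Extension rate ≈ 3604.5 / 9694 = 0.37 mm/year.

0.37 mm/year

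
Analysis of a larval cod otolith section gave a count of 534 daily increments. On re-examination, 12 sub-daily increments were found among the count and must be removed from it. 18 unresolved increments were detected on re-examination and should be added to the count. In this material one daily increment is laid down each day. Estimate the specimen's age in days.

540 days

Adjusted count: 534 − 12 + 18 = 540 daily increments.
With a one-to-one daily increment periodicity this is 540 days.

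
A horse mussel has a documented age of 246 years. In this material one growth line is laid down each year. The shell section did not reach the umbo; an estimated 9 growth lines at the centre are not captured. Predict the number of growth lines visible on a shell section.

237 growth lines

Expected growth lines over 246 years: 246.
Less the 9 uncaptured growth lines: 246 − 9 = 237.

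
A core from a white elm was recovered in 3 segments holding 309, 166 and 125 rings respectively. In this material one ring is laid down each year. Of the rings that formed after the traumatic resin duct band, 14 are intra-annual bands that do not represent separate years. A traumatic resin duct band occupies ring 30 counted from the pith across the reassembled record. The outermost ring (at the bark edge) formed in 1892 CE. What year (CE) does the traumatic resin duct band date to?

Total rings = 309 + 166 + 125 = 600.
Between ring 30 and the bark edge there are 600 − 30 = 570 rings.
570 − 14 false = 556 true rings after the traumatic resin duct band.
The ring at the bark edge is 1892 CE, so the traumatic resin duct band dates to 1892 − 556 = 1336 CE.

1336 CE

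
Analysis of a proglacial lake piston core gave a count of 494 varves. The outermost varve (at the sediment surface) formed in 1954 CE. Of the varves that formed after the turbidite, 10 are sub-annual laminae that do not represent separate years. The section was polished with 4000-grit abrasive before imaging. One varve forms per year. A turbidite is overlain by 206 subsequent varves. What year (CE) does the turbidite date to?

206 varves post-date the turbidite.
Removing the 10 false varves leaves 206 − 10 = 196 true varves beyond the turbidite.
1954 − 196 = 1758 CE.

1758 CE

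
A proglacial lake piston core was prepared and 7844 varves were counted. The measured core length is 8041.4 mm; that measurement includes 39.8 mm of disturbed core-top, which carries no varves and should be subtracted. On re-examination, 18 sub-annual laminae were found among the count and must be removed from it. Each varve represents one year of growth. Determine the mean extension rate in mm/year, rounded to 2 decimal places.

Adjusted count: 7844 − 18 = 7826 varves.
Net length = 8041.4 − 39.8 = 8001.6 mm.
Mean rate = 8001.6 mm / 7826 years ≈ 1.02 mm/year.

1.02 mm/year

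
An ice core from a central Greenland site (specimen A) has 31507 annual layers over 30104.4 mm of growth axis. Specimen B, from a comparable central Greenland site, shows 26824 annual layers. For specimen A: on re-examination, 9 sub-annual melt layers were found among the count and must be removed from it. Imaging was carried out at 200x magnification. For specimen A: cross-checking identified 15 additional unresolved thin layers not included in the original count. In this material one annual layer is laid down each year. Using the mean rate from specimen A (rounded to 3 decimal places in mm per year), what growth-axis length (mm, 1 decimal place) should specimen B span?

Specimen A: true annual layer count = 31507 − 9 + 15 = 31513.
A: Mean rate = 30104.4 mm / 31513 years ≈ 0.955 mm/year.
Length of B = 0.955 × 26824 = 25616.9 mm.

25616.9 mm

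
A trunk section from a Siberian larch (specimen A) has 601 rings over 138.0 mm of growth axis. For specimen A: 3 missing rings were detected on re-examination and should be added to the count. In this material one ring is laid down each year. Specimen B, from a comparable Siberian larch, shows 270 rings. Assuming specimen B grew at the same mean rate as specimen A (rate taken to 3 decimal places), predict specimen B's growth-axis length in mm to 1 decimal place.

Specimen A: adjusted count: 601 + 3 = 604 rings.
A: Mean rate = 138.0 mm / 604 years ≈ 0.228 mm/year.
For B, 0.228 mm/year × 270 years = 61.6 mm.

61.6 mm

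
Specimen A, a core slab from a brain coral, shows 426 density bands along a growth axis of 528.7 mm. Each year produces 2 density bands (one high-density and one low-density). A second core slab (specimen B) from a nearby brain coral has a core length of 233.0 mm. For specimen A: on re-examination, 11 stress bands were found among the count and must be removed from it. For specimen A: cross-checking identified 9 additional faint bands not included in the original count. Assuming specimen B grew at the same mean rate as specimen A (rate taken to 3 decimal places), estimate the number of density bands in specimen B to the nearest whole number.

Specimen A: true density band count = 426 − 11 + 9 = 424.
Specimen A: dividing by 2 density bands per year: 424 / 2 = 212 years.
A: 528.7 mm over 212 years gives 528.7 / 212 ≈ 2.494 mm/yr.
Specimen B: 233.0 mm / 2.494 mm per year = 93.42 years; at 2 density bands per year that is 93.42 × 2 ≈ 187 density bands.

187 density bands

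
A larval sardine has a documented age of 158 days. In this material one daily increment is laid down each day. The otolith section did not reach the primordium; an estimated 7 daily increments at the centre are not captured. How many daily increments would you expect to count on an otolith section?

151 daily increments

At one daily increment per day, 158 days correspond to 158 daily increments.
Less the 7 uncaptured daily increments: 158 − 7 = 151.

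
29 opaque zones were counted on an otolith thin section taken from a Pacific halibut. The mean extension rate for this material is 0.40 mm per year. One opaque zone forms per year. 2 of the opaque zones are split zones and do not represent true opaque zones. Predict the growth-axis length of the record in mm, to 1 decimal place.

10.8 mm

After corrections the count is 29 − 2 = 27 opaque zones.
27 years at 0.40 mm/year gives 0.40 × 27 = 10.8 mm.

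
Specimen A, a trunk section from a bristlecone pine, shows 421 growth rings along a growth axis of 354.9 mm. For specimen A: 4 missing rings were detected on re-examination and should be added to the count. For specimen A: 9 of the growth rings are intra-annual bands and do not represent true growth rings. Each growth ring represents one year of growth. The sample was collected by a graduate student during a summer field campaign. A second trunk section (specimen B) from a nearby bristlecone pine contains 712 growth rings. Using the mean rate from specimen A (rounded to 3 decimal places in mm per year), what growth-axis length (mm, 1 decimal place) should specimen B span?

607.3 mm

Specimen A: true growth ring count = 421 − 9 + 4 = 416.
A: Mean rate = 354.9 mm / 416 years ≈ 0.853 mm per year.
B's length ≈ 0.853 × 712 = 607.3 mm.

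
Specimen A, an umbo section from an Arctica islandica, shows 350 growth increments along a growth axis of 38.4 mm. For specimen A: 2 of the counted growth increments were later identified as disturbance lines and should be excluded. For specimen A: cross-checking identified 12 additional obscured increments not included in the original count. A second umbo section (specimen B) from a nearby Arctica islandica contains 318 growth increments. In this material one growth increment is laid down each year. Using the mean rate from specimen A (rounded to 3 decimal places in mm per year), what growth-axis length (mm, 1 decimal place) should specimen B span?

Specimen A: correcting the raw count gives 350 − 2 + 12 = 360 true growth increments.
A: Extension rate ≈ 38.4 / 360 = 0.107 mm/yr.
For B, 0.107 mm/year × 318 years = 34.0 mm.

34.0 mm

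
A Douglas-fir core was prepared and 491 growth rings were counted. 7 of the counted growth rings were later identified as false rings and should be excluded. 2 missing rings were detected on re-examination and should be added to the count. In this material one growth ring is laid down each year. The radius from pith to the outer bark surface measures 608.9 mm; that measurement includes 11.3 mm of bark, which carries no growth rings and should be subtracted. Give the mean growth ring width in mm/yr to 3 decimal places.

True growth ring count = 491 − 7 + 2 = 486.
The growth record spans 608.9 − 11.3 = 597.6 mm.
Mean rate = 597.6 mm / 486 years ≈ 1.230 mm/yr.

1.230 mm/yr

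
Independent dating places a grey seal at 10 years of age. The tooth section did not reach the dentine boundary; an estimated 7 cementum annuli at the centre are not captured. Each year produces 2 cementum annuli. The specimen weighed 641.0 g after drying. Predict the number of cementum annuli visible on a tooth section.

13 cementum annuli

Expected cementum annuli: 10 × 2 = 20.
Subtracting the 7 cementum annuli not captured gives 20 − 7 = 13 cementum annuli in the record.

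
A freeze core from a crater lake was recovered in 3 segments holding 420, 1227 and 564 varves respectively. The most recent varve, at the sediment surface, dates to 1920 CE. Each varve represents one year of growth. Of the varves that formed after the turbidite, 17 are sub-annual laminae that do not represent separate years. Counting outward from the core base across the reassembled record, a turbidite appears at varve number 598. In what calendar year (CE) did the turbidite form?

324 CE

Total varves = 420 + 1227 + 564 = 2211.
The turbidite sits at varve 598 from the core base, so 2211 − 598 = 1613 varves formed after it.
Removing the 17 false varves leaves 1613 − 17 = 1596 true varves beyond the turbidite.
Counting back 1596 years from 1920 CE places the turbidite in 1920 − 1596 = 324 CE.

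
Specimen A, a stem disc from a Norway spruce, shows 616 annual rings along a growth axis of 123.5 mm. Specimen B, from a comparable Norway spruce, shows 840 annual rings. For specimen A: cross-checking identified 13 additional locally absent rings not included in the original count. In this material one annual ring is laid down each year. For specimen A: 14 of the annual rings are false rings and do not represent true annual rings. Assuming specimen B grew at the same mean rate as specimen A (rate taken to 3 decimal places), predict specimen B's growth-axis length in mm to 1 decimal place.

Specimen A: true annual ring count = 616 − 14 + 13 = 615.
A: Mean rate = 123.5 mm / 615 years ≈ 0.201 mm per year.
Length of B = 0.201 × 840 = 168.8 mm.

168.8 mm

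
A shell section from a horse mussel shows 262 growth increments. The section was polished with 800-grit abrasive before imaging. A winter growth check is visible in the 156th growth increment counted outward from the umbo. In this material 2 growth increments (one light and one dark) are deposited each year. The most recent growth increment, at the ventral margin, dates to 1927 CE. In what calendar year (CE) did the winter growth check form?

1874 CE

The winter growth check sits at growth increment 156 from the umbo, so 262 − 156 = 106 growth increments formed after it.
Dividing by 2 growth increments per year: 106 / 2 = 53 years.
1927 − 53 = 1874 CE.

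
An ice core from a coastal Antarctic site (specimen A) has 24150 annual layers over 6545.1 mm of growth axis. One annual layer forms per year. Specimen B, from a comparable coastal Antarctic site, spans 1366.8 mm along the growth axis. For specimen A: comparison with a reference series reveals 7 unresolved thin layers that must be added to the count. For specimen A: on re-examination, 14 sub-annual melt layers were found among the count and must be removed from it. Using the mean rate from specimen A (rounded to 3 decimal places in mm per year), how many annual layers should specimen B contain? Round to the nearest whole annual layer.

5044 annual layers

Specimen A: after corrections the count is 24150 − 14 + 7 = 24143 annual layers.
A: 6545.1 mm over 24143 years gives 6545.1 / 24143 ≈ 0.271 mm per year.
B spans 1366.8 / 0.271 = 5043.54 years ≈ 5044 annual layers.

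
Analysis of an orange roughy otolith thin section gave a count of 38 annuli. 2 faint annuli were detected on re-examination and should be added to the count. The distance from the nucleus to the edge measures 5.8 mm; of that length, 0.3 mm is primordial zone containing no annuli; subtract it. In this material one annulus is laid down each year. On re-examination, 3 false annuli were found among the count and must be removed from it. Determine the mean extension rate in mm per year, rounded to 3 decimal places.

Adjusted count: 38 − 3 + 2 = 37 annuli.
Net length = 5.8 − 0.3 = 5.5 mm.
Extension rate ≈ 5.5 / 37 = 0.149 mm per year.

0.149 mm per year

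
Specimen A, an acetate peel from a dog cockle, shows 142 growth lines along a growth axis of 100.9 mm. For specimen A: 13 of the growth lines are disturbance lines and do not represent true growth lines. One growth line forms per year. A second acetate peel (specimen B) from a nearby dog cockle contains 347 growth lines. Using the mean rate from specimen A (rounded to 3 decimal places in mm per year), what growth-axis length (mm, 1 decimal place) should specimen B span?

271.4 mm

Specimen A: correcting the raw count gives 142 − 13 = 129 true growth lines.
A: 100.9 mm over 129 years gives 100.9 / 129 ≈ 0.782 mm/year.
B's length ≈ 0.782 × 347 = 271.4 mm.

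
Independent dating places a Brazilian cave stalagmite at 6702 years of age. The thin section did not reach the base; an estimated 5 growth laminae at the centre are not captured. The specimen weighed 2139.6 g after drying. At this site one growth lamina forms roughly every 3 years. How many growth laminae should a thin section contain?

At 3 years per growth lamina, 6702 / 3 = 2234 growth laminae are expected.
2234 − 5 missed = 2229 growth laminae expected in the prepared section.

2229 growth laminae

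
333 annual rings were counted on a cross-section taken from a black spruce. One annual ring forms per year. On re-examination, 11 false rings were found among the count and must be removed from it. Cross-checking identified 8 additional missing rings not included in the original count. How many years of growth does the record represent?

After corrections the count is 333 − 11 + 8 = 330 annual rings.
At one annual ring per year, that is 330 years.

330 years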